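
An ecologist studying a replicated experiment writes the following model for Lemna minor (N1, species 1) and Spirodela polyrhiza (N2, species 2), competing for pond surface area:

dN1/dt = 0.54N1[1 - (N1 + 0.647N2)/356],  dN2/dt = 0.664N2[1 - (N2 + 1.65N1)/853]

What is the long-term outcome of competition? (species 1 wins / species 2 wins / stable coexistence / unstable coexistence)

Compare the nullcline intercepts: K1/α12 = 356/0.647 = 550 < K2 = 853; K2/α21 = 853/1.65 = 517 > K1 = 356.
Since the inequalities point opposite ways, species 2 can invade but species 1 cannot.

species 2 excludes species 1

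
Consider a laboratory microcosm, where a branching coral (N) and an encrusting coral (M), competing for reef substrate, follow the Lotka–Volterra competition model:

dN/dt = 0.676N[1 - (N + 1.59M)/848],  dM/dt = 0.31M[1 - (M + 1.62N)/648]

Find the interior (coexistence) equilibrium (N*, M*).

Setting both brackets to zero gives the nullclines N + 1.59M = 848 and 1.62N + M = 648.
Substituting M = 648 - 1.62N into the first: N(1 - 1.59·1.62) = 848 - 1.59·648.
So N* = -182/-1.58 = 116, and then M* = 648 - 1.62·116 = 461.

N* ≈ 116, M* ≈ 461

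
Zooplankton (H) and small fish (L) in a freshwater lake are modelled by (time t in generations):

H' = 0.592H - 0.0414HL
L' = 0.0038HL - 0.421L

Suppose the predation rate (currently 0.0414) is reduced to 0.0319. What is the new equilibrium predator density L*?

L* ≈ 18.6

At the interior fixed point, setting dH/dt = 0 with H > 0 fixes L* = (prey growth rate)/(HL coefficient) — independent of the other coefficients.
With the change, L* = 0.592/0.0319 = 18.6; it rises from 14.3.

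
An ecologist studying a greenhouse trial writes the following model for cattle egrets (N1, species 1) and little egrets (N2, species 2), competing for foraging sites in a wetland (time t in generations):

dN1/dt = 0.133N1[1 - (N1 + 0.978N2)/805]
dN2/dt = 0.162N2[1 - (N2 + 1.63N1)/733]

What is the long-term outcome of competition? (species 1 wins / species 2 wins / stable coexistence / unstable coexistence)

species 1 excludes species 2

Compare the nullcline intercepts: K1/α12 = 805/0.978 = 823 > K2 = 733; K2/α21 = 733/1.63 = 450 < K1 = 805.
Since the inequalities point opposite ways, species 1 can invade but species 2 cannot.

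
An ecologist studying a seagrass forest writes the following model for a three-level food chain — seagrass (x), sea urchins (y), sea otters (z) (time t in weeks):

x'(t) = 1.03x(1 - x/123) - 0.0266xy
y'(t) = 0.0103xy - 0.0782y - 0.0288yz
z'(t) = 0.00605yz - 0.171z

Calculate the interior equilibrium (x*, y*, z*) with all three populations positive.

x* ≈ 33.2, y* ≈ 28.3, z* ≈ 9.16

From dz/dt = 0: 0.00605y* = 0.171, so y* = 28.3.
From dx/dt = 0: 1.03(1 - x*/123) = 0.0266·28.3, giving x* = 123·(1 - 0.73) = 33.2.
From dy/dt = 0: 0.0103·33.2 - 0.0782 = 0.0288z*, so z* = 0.264/0.0288 = 9.16.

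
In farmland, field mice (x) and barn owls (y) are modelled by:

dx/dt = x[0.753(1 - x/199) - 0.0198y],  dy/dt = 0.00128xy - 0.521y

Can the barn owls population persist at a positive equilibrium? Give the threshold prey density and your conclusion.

The predator equation gives dy/dt > 0 only when x > 0.521/0.00128 = 407.
Without the predator, x → K = 199. Since 199 < 407, the predator cannot invade.

Threshold x = 407; K < 407, so no, the predator goes extinct.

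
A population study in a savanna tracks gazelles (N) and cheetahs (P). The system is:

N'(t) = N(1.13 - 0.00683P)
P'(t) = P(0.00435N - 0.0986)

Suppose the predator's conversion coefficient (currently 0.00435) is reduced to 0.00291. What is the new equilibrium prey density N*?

N* ≈ 33.9

At the interior fixed point, setting dP/dt = 0 with P > 0 fixes N* = (predator death rate)/(NP coefficient) — independent of the other coefficients.
With the change, N* = 0.0986/0.00291 = 33.9; it rises from 22.7.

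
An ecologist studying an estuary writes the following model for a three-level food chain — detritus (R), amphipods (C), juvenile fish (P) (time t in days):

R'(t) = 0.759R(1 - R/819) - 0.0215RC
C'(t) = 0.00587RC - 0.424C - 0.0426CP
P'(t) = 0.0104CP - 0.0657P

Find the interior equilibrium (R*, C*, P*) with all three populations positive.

From dP/dt = 0: 0.0104C* = 0.0657, so C* = 6.32.
From dR/dt = 0: 0.759(1 - R*/819) = 0.0215·6.32, giving R* = 819·(1 - 0.179) = 672.
From dC/dt = 0: 0.00587·672 - 0.424 = 0.0426P*, so P* = 3.52/0.0426 = 82.7.

R* ≈ 672, C* ≈ 6.32, P* ≈ 82.7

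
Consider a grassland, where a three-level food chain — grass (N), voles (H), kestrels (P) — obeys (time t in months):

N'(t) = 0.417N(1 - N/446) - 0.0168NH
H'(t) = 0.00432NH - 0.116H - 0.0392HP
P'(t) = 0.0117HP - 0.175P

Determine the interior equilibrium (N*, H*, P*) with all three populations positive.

N* ≈ 177, H* ≈ 15, P* ≈ 16.6

From dP/dt = 0: 0.0117H* = 0.175, so H* = 15.
From dN/dt = 0: 0.417(1 - N*/446) = 0.0168·15, giving N* = 446·(1 - 0.603) = 177.
From dH/dt = 0: 0.00432·177 - 0.116 = 0.0392P*, so P* = 0.65/0.0392 = 16.6.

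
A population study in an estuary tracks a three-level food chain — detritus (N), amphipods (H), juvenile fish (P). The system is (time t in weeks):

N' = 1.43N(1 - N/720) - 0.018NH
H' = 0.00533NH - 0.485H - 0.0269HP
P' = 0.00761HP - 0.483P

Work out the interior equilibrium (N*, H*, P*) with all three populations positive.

N* ≈ 145, H* ≈ 63.5, P* ≈ 10.7

From dP/dt = 0: 0.00761H* = 0.483, so H* = 63.5.
From dN/dt = 0: 1.43(1 - N*/720) = 0.018·63.5, giving N* = 720·(1 - 0.799) = 145.
From dH/dt = 0: 0.00533·145 - 0.485 = 0.0269P*, so P* = 0.287/0.0269 = 10.7.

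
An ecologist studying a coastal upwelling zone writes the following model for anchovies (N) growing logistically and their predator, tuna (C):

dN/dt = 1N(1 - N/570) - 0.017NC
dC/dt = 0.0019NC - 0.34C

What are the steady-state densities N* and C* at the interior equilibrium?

From dC/dt = 0 with C > 0: 0.0019N* = 0.34, so N* = 179.
Substitute into dN/dt = 0: 1(1 - 179/570) = 0.017C*.
The bracket is 0.686, giving C* = 0.686/0.017 = 40.4.

N* ≈ 179, C* ≈ 40.4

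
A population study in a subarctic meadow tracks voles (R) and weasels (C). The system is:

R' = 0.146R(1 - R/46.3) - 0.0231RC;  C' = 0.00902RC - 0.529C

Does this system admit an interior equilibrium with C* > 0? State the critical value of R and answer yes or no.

Threshold R = 58.6; K < 58.6, so no, the predator goes extinct.

The predator equation gives dC/dt > 0 only when R > 0.529/0.00902 = 58.6.
Without the predator, R → K = 46.3. Since 46.3 < 58.6, the predator cannot invade.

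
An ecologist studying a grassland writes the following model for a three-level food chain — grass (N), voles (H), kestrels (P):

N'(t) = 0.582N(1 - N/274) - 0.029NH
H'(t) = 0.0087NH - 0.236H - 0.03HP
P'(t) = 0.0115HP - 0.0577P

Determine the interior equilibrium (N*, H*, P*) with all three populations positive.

From dP/dt = 0: 0.0115H* = 0.0577, so H* = 5.02.
From dN/dt = 0: 0.582(1 - N*/274) = 0.029·5.02, giving N* = 274·(1 - 0.25) = 205.
From dH/dt = 0: 0.0087·205 - 0.236 = 0.03P*, so P* = 1.55/0.03 = 51.7.

N* ≈ 205, H* ≈ 5.02, P* ≈ 51.7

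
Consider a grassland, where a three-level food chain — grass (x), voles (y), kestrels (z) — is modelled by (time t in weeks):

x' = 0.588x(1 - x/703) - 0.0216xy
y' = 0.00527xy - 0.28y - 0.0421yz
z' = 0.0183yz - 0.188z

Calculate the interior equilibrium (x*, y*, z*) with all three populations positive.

From dz/dt = 0: 0.0183y* = 0.188, so y* = 10.3.
From dx/dt = 0: 0.588(1 - x*/703) = 0.0216·10.3, giving x* = 703·(1 - 0.377) = 438.
From dy/dt = 0: 0.00527·438 - 0.28 = 0.0421z*, so z* = 2.03/0.0421 = 48.1.

x* ≈ 438, y* ≈ 10.3, z* ≈ 48.1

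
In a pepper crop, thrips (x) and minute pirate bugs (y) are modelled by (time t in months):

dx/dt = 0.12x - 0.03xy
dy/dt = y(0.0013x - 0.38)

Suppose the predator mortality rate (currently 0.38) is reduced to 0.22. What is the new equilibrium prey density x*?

x* ≈ 169

At the interior fixed point, setting dy/dt = 0 with y > 0 fixes x* = (predator death rate)/(xy coefficient) — independent of the other coefficients.
With the change, x* = 0.22/0.0013 = 169; it falls from 292.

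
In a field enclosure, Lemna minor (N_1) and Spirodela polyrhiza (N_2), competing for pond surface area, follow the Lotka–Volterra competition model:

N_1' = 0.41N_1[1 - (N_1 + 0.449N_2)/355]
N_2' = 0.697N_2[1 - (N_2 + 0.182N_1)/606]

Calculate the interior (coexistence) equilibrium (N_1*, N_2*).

N_1* ≈ 90.3, N_2* ≈ 590

Setting both brackets to zero gives the nullclines N_1 + 0.449N_2 = 355 and 0.182N_1 + N_2 = 606.
Substituting N_2 = 606 - 0.182N_1 into the first: N_1(1 - 0.449·0.182) = 355 - 0.449·606.
So N_1* = 82.9/0.918 = 90.3, and then N_2* = 606 - 0.182·90.3 = 590.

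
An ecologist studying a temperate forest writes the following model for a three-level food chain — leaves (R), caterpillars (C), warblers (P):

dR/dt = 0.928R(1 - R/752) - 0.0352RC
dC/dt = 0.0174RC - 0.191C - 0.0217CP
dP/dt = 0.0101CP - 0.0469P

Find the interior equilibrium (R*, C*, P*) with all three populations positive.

R* ≈ 620, C* ≈ 4.64, P* ≈ 488

From dP/dt = 0: 0.0101C* = 0.0469, so C* = 4.64.
From dR/dt = 0: 0.928(1 - R*/752) = 0.0352·4.64, giving R* = 752·(1 - 0.176) = 620.
From dC/dt = 0: 0.0174·620 - 0.191 = 0.0217P*, so P* = 10.6/0.0217 = 488.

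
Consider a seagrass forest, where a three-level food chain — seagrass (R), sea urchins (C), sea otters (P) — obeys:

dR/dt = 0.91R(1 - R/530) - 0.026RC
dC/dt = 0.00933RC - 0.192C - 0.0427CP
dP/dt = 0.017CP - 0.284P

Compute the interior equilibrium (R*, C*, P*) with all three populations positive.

R* ≈ 277, C* ≈ 16.7, P* ≈ 56

From dP/dt = 0: 0.017C* = 0.284, so C* = 16.7.
From dR/dt = 0: 0.91(1 - R*/530) = 0.026·16.7, giving R* = 530·(1 - 0.477) = 277.
From dC/dt = 0: 0.00933·277 - 0.192 = 0.0427P*, so P* = 2.39/0.0427 = 56.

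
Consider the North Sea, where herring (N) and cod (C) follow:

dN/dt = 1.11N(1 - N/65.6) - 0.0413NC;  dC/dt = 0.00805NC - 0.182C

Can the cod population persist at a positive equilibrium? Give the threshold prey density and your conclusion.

The predator equation gives dC/dt > 0 only when N > 0.182/0.00805 = 22.6.
Without the predator, N → K = 65.6. Since 65.6 > 22.6, the predator can invade and persist.

Threshold N = 22.6; K > 22.6, so yes, the predator persists.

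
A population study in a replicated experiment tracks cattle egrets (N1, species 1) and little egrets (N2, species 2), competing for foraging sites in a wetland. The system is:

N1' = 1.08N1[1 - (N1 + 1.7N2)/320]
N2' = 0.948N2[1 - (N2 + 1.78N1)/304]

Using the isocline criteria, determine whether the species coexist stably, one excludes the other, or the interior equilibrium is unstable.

Compare the nullcline intercepts: K1/α12 = 320/1.7 = 188 < K2 = 304; K2/α21 = 304/1.78 = 171 < K1 = 320.
Since both are reversed, neither can invade when rare; the interior point is a saddle.

unstable coexistence (outcome depends on initial conditions)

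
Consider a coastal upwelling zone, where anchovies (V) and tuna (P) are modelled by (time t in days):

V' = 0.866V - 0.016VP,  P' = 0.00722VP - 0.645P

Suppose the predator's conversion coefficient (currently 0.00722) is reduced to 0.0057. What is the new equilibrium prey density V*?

V* ≈ 113

At the interior fixed point, setting dP/dt = 0 with P > 0 fixes V* = (predator death rate)/(VP coefficient) — independent of the other coefficients.
With the change, V* = 0.645/0.0057 = 113; it rises from 89.3.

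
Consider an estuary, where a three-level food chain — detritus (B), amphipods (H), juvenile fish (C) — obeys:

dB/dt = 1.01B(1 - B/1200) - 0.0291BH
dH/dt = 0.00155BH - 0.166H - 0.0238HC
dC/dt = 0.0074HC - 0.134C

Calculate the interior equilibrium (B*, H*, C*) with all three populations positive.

B* ≈ 574, H* ≈ 18.1, C* ≈ 30.4

From dC/dt = 0: 0.0074H* = 0.134, so H* = 18.1.
From dB/dt = 0: 1.01(1 - B*/1200) = 0.0291·18.1, giving B* = 1200·(1 - 0.522) = 574.
From dH/dt = 0: 0.00155·574 - 0.166 = 0.0238C*, so C* = 0.724/0.0238 = 30.4.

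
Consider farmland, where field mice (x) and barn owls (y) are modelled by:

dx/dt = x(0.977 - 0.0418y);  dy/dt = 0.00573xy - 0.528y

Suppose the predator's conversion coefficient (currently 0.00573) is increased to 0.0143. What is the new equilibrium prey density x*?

At the interior fixed point, setting dy/dt = 0 with y > 0 fixes x* = (predator death rate)/(xy coefficient) — independent of the other coefficients.
With the change, x* = 0.528/0.0143 = 36.9; it falls from 92.1.

x* ≈ 36.9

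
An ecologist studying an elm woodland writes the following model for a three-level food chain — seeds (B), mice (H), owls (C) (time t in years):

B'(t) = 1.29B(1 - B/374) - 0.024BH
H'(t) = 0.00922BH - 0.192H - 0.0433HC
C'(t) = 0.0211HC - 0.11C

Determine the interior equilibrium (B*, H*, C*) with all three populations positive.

From dC/dt = 0: 0.0211H* = 0.11, so H* = 5.21.
From dB/dt = 0: 1.29(1 - B*/374) = 0.024·5.21, giving B* = 374·(1 - 0.097) = 338.
From dH/dt = 0: 0.00922·338 - 0.192 = 0.0433C*, so C* = 2.92/0.0433 = 67.5.

B* ≈ 338, H* ≈ 5.21, C* ≈ 67.5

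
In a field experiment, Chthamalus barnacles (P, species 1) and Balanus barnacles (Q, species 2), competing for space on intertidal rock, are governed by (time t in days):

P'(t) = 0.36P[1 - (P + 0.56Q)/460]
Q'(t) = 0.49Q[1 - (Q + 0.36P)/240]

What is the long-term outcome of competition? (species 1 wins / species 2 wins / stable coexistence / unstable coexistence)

Compare the nullcline intercepts: K1/α12 = 460/0.56 = 821 > K2 = 240; K2/α21 = 240/0.36 = 667 > K1 = 460.
Since both inequalities hold, each species can invade when rare, so the interior equilibrium is stable.

stable coexistence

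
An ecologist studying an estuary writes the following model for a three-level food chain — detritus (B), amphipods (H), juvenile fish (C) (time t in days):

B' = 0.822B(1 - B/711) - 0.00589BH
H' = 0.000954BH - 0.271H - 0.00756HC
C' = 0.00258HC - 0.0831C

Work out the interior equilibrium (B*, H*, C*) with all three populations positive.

B* ≈ 547, H* ≈ 32.2, C* ≈ 33.2

From dC/dt = 0: 0.00258H* = 0.0831, so H* = 32.2.
From dB/dt = 0: 0.822(1 - B*/711) = 0.00589·32.2, giving B* = 711·(1 - 0.231) = 547.
From dH/dt = 0: 0.000954·547 - 0.271 = 0.00756C*, so C* = 0.251/0.00756 = 33.2.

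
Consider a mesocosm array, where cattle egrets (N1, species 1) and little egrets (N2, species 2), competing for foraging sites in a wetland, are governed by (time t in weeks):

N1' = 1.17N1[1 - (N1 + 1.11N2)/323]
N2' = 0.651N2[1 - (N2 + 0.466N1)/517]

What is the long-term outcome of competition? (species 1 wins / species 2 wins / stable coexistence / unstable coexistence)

species 2 excludes species 1

Compare the nullcline intercepts: K1/α12 = 323/1.11 = 291 < K2 = 517; K2/α21 = 517/0.466 = 1110 > K1 = 323.
Since the inequalities point opposite ways, species 2 can invade but species 1 cannot.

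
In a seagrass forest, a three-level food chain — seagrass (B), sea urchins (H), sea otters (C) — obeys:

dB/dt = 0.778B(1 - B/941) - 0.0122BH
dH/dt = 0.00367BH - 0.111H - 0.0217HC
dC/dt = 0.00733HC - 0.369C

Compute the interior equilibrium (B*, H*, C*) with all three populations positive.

From dC/dt = 0: 0.00733H* = 0.369, so H* = 50.3.
From dB/dt = 0: 0.778(1 - B*/941) = 0.0122·50.3, giving B* = 941·(1 - 0.789) = 198.
From dH/dt = 0: 0.00367·198 - 0.111 = 0.0217C*, so C* = 0.616/0.0217 = 28.4.

B* ≈ 198, H* ≈ 50.3, C* ≈ 28.4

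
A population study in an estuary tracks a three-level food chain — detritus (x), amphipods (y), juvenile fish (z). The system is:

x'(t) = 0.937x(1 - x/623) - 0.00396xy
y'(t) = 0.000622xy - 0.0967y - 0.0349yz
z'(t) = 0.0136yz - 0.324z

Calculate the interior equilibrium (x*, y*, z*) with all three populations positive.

x* ≈ 560, y* ≈ 23.8, z* ≈ 7.21

From dz/dt = 0: 0.0136y* = 0.324, so y* = 23.8.
From dx/dt = 0: 0.937(1 - x*/623) = 0.00396·23.8, giving x* = 623·(1 - 0.101) = 560.
From dy/dt = 0: 0.000622·560 - 0.0967 = 0.0349z*, so z* = 0.252/0.0349 = 7.21.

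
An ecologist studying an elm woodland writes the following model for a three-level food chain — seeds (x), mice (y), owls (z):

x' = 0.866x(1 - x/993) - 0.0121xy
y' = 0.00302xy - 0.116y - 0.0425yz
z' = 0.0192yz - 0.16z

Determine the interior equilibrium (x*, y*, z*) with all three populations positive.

x* ≈ 877, y* ≈ 8.33, z* ≈ 59.6

From dz/dt = 0: 0.0192y* = 0.16, so y* = 8.33.
From dx/dt = 0: 0.866(1 - x*/993) = 0.0121·8.33, giving x* = 993·(1 - 0.116) = 877.
From dy/dt = 0: 0.00302·877 - 0.116 = 0.0425z*, so z* = 2.53/0.0425 = 59.6.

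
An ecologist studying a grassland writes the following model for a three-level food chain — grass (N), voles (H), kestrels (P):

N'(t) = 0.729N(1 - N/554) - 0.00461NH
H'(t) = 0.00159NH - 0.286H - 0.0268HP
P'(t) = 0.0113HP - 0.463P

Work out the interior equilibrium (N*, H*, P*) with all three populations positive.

N* ≈ 410, H* ≈ 41, P* ≈ 13.7

From dP/dt = 0: 0.0113H* = 0.463, so H* = 41.
From dN/dt = 0: 0.729(1 - N*/554) = 0.00461·41, giving N* = 554·(1 - 0.259) = 410.
From dH/dt = 0: 0.00159·410 - 0.286 = 0.0268P*, so P* = 0.367/0.0268 = 13.7.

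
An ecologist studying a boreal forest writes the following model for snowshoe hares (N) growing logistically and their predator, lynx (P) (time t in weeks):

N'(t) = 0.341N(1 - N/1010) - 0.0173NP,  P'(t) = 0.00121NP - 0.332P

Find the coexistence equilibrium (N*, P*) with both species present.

N* ≈ 274, P* ≈ 14.4

From dP/dt = 0 with P > 0: 0.00121N* = 0.332, so N* = 274.
Substitute into dN/dt = 0: 0.341(1 - 274/1010) = 0.0173P*.
The bracket is 0.728, giving P* = 0.248/0.0173 = 14.4.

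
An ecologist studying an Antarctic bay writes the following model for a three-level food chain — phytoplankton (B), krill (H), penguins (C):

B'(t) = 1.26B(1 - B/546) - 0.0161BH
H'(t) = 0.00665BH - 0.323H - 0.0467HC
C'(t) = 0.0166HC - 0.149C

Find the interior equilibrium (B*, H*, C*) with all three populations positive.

From dC/dt = 0: 0.0166H* = 0.149, so H* = 8.98.
From dB/dt = 0: 1.26(1 - B*/546) = 0.0161·8.98, giving B* = 546·(1 - 0.115) = 483.
From dH/dt = 0: 0.00665·483 - 0.323 = 0.0467C*, so C* = 2.89/0.0467 = 61.9.

B* ≈ 483, H* ≈ 8.98, C* ≈ 61.9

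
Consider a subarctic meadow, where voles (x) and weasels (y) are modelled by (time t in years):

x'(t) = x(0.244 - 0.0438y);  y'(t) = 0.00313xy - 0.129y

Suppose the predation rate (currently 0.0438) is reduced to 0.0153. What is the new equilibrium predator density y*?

At the interior fixed point, setting dx/dt = 0 with x > 0 fixes y* = (prey growth rate)/(xy coefficient) — independent of the other coefficients.
With the change, y* = 0.244/0.0153 = 15.9; it rises from 5.57.

y* ≈ 15.9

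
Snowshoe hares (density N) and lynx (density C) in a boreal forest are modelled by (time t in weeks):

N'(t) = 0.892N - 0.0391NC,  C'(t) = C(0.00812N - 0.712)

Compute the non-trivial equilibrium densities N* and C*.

N* ≈ 87.7, C* ≈ 22.8

Set dC/dt = 0 with C > 0: 0.00812N - 0.712 = 0, so N* = 0.712/0.00812 = 87.7.
Set dN/dt = 0 with N > 0: 0.892 - 0.0391C = 0, so C* = 0.892/0.0391 = 22.8.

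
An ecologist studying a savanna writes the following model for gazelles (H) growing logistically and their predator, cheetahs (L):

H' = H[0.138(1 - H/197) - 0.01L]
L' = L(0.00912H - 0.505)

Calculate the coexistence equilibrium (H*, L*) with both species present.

H* ≈ 55.4, L* ≈ 9.92

From dL/dt = 0 with L > 0: 0.00912H* = 0.505, so H* = 55.4.
Substitute into dH/dt = 0: 0.138(1 - 55.4/197) = 0.01L*.
The bracket is 0.719, giving L* = 0.0992/0.01 = 9.92.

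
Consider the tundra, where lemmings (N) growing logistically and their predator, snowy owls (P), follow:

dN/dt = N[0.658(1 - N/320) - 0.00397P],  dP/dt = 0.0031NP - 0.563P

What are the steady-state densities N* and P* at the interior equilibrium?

N* ≈ 182, P* ≈ 71.7

From dP/dt = 0 with P > 0: 0.0031N* = 0.563, so N* = 182.
Substitute into dN/dt = 0: 0.658(1 - 182/320) = 0.00397P*.
The bracket is 0.432, giving P* = 0.285/0.00397 = 71.7.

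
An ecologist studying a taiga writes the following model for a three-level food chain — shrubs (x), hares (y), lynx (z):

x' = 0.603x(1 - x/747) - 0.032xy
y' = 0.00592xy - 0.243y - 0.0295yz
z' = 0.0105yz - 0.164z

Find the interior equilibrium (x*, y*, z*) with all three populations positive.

x* ≈ 128, y* ≈ 15.6, z* ≈ 17.4

From dz/dt = 0: 0.0105y* = 0.164, so y* = 15.6.
From dx/dt = 0: 0.603(1 - x*/747) = 0.032·15.6, giving x* = 747·(1 - 0.829) = 128.
From dy/dt = 0: 0.00592·128 - 0.243 = 0.0295z*, so z* = 0.514/0.0295 = 17.4.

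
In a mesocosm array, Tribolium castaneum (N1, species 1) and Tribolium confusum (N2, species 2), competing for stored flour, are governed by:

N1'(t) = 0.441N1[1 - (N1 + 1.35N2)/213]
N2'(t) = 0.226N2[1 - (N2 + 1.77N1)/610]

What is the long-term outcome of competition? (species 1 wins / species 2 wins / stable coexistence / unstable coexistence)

Compare the nullcline intercepts: K1/α12 = 213/1.35 = 158 < K2 = 610; K2/α21 = 610/1.77 = 345 > K1 = 213.
Since the inequalities point opposite ways, species 2 can invade but species 1 cannot.

species 2 excludes species 1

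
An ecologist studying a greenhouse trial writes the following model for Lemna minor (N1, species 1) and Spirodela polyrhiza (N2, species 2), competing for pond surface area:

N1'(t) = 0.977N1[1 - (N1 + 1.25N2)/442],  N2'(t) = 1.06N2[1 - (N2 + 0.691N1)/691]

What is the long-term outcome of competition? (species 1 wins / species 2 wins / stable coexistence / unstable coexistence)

Compare the nullcline intercepts: K1/α12 = 442/1.25 = 354 < K2 = 691; K2/α21 = 691/0.691 = 1000 > K1 = 442.
Since the inequalities point opposite ways, species 2 can invade but species 1 cannot.

species 2 excludes species 1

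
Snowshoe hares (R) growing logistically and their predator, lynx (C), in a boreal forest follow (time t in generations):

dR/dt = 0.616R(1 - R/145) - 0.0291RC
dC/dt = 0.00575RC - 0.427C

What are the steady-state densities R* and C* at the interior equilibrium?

R* ≈ 74.3, C* ≈ 10.3

From dC/dt = 0 with C > 0: 0.00575R* = 0.427, so R* = 74.3.
Substitute into dR/dt = 0: 0.616(1 - 74.3/145) = 0.0291C*.
The bracket is 0.488, giving C* = 0.301/0.0291 = 10.3.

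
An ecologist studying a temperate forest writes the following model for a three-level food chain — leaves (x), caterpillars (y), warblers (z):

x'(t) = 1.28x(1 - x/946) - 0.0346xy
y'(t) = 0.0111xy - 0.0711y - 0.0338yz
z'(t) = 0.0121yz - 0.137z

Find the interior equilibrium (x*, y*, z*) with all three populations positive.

From dz/dt = 0: 0.0121y* = 0.137, so y* = 11.3.
From dx/dt = 0: 1.28(1 - x*/946) = 0.0346·11.3, giving x* = 946·(1 - 0.306) = 656.
From dy/dt = 0: 0.0111·656 - 0.0711 = 0.0338z*, so z* = 7.22/0.0338 = 213.

x* ≈ 656, y* ≈ 11.3, z* ≈ 213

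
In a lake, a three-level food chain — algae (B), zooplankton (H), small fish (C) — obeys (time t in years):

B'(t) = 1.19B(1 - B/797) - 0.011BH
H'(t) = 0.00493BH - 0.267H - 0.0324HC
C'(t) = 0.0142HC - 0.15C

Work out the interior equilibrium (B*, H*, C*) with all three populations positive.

From dC/dt = 0: 0.0142H* = 0.15, so H* = 10.6.
From dB/dt = 0: 1.19(1 - B*/797) = 0.011·10.6, giving B* = 797·(1 - 0.0976) = 719.
From dH/dt = 0: 0.00493·719 - 0.267 = 0.0324C*, so C* = 3.28/0.0324 = 101.

B* ≈ 719, H* ≈ 10.6, C* ≈ 101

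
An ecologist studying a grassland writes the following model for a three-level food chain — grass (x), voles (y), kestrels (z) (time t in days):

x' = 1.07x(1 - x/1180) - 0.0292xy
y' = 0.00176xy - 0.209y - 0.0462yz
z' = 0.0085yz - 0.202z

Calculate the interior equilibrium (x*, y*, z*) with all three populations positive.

From dz/dt = 0: 0.0085y* = 0.202, so y* = 23.8.
From dx/dt = 0: 1.07(1 - x*/1180) = 0.0292·23.8, giving x* = 1180·(1 - 0.649) = 415.
From dy/dt = 0: 0.00176·415 - 0.209 = 0.0462z*, so z* = 0.521/0.0462 = 11.3.

x* ≈ 415, y* ≈ 23.8, z* ≈ 11.3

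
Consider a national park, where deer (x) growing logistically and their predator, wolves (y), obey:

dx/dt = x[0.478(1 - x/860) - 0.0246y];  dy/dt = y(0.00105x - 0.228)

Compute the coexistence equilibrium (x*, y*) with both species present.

x* ≈ 217, y* ≈ 14.5

From dy/dt = 0 with y > 0: 0.00105x* = 0.228, so x* = 217.
Substitute into dx/dt = 0: 0.478(1 - 217/860) = 0.0246y*.
The bracket is 0.748, giving y* = 0.357/0.0246 = 14.5.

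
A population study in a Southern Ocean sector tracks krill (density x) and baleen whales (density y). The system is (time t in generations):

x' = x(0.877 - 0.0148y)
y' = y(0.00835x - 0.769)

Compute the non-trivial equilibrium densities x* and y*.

x* ≈ 92.1, y* ≈ 59.3

Set dy/dt = 0 with y > 0: 0.00835x - 0.769 = 0, so x* = 0.769/0.00835 = 92.1.
Set dx/dt = 0 with x > 0: 0.877 - 0.0148y = 0, so y* = 0.877/0.0148 = 59.3.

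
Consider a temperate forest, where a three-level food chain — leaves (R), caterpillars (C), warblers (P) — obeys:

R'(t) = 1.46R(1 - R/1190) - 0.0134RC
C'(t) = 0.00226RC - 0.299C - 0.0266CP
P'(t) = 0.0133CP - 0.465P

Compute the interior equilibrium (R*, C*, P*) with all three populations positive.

R* ≈ 808, C* ≈ 35, P* ≈ 57.4

From dP/dt = 0: 0.0133C* = 0.465, so C* = 35.
From dR/dt = 0: 1.46(1 - R*/1190) = 0.0134·35, giving R* = 1190·(1 - 0.321) = 808.
From dC/dt = 0: 0.00226·808 - 0.299 = 0.0266P*, so P* = 1.53/0.0266 = 57.4.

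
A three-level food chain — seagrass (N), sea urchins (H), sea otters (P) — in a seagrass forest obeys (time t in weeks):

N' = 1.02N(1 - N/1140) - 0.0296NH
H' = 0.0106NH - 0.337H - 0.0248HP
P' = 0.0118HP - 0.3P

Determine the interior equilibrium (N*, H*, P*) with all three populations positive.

From dP/dt = 0: 0.0118H* = 0.3, so H* = 25.4.
From dN/dt = 0: 1.02(1 - N*/1140) = 0.0296·25.4, giving N* = 1140·(1 - 0.738) = 299.
From dH/dt = 0: 0.0106·299 - 0.337 = 0.0248P*, so P* = 2.83/0.0248 = 114.

N* ≈ 299, H* ≈ 25.4, P* ≈ 114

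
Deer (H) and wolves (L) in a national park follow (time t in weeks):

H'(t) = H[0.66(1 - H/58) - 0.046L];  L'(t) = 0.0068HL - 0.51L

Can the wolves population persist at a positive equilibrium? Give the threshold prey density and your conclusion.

The predator equation gives dL/dt > 0 only when H > 0.51/0.0068 = 75.
Without the predator, H → K = 58. Since 58 < 75, the predator cannot invade.

Threshold H = 75; K < 75, so no, the predator goes extinct.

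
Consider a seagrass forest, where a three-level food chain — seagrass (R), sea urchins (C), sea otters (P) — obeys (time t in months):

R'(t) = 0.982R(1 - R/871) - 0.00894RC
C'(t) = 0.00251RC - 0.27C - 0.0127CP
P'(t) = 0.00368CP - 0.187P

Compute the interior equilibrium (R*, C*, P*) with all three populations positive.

From dP/dt = 0: 0.00368C* = 0.187, so C* = 50.8.
From dR/dt = 0: 0.982(1 - R*/871) = 0.00894·50.8, giving R* = 871·(1 - 0.463) = 468.
From dC/dt = 0: 0.00251·468 - 0.27 = 0.0127P*, so P* = 0.905/0.0127 = 71.2.

R* ≈ 468, C* ≈ 50.8, P* ≈ 71.2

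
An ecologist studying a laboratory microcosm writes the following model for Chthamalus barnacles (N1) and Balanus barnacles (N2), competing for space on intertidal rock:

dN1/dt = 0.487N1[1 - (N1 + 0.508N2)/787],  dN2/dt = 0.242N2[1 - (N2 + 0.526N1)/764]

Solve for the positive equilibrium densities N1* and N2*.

N1* ≈ 544, N2* ≈ 478

Setting both brackets to zero gives the nullclines N1 + 0.508N2 = 787 and 0.526N1 + N2 = 764.
Substituting N2 = 764 - 0.526N1 into the first: N1(1 - 0.508·0.526) = 787 - 0.508·764.
So N1* = 399/0.733 = 544, and then N2* = 764 - 0.526·544 = 478.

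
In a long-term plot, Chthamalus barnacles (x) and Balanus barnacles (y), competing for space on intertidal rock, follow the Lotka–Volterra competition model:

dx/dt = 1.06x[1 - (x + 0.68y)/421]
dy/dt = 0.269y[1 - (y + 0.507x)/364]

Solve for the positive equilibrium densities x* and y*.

Setting both brackets to zero gives the nullclines x + 0.68y = 421 and 0.507x + y = 364.
Substituting y = 364 - 0.507x into the first: x(1 - 0.68·0.507) = 421 - 0.68·364.
So x* = 173/0.655 = 265, and then y* = 364 - 0.507·265 = 230.

x* ≈ 265, y* ≈ 230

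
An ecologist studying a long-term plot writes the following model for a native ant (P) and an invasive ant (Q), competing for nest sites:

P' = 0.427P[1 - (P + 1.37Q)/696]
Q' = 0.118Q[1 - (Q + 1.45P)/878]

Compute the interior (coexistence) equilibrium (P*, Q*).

Setting both brackets to zero gives the nullclines P + 1.37Q = 696 and 1.45P + Q = 878.
Substituting Q = 878 - 1.45P into the first: P(1 - 1.37·1.45) = 696 - 1.37·878.
So P* = -507/-0.987 = 514, and then Q* = 878 - 1.45·514 = 133.

P* ≈ 514, Q* ≈ 133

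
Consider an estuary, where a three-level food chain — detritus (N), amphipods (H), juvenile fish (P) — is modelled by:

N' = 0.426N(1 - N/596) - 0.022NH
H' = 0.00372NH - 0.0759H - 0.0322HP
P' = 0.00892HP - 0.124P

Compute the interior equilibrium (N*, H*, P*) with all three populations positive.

From dP/dt = 0: 0.00892H* = 0.124, so H* = 13.9.
From dN/dt = 0: 0.426(1 - N*/596) = 0.022·13.9, giving N* = 596·(1 - 0.718) = 168.
From dH/dt = 0: 0.00372·168 - 0.0759 = 0.0322P*, so P* = 0.55/0.0322 = 17.1.

N* ≈ 168, H* ≈ 13.9, P* ≈ 17.1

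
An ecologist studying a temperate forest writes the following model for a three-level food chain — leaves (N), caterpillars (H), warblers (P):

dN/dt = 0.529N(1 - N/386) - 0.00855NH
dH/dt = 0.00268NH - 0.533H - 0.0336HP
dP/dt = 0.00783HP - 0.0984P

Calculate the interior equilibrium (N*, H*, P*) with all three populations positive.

N* ≈ 308, H* ≈ 12.6, P* ≈ 8.67

From dP/dt = 0: 0.00783H* = 0.0984, so H* = 12.6.
From dN/dt = 0: 0.529(1 - N*/386) = 0.00855·12.6, giving N* = 386·(1 - 0.203) = 308.
From dH/dt = 0: 0.00268·308 - 0.533 = 0.0336P*, so P* = 0.291/0.0336 = 8.67.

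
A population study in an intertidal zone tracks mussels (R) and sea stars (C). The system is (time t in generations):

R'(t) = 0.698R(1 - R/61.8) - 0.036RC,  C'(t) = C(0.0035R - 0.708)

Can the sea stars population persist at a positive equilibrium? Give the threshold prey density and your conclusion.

Threshold R = 202; K < 202, so no, the predator goes extinct.

The predator equation gives dC/dt > 0 only when R > 0.708/0.0035 = 202.
Without the predator, R → K = 61.8. Since 61.8 < 202, the predator cannot invade.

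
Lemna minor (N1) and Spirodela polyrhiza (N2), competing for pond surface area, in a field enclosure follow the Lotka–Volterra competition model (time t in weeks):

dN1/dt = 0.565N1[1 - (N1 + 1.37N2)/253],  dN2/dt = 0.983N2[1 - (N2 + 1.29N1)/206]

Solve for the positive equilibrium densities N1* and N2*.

N1* ≈ 38.1, N2* ≈ 157

Setting both brackets to zero gives the nullclines N1 + 1.37N2 = 253 and 1.29N1 + N2 = 206.
Substituting N2 = 206 - 1.29N1 into the first: N1(1 - 1.37·1.29) = 253 - 1.37·206.
So N1* = -29.2/-0.767 = 38.1, and then N2* = 206 - 1.29·38.1 = 157.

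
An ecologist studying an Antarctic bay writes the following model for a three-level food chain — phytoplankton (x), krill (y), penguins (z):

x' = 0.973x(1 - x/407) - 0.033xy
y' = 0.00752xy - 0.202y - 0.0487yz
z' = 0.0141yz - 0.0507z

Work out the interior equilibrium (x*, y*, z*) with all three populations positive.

x* ≈ 357, y* ≈ 3.6, z* ≈ 51

From dz/dt = 0: 0.0141y* = 0.0507, so y* = 3.6.
From dx/dt = 0: 0.973(1 - x*/407) = 0.033·3.6, giving x* = 407·(1 - 0.122) = 357.
From dy/dt = 0: 0.00752·357 - 0.202 = 0.0487z*, so z* = 2.49/0.0487 = 51.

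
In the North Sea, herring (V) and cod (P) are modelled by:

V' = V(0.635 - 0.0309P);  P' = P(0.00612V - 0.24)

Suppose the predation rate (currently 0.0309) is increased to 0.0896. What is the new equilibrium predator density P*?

P* ≈ 7.09

At the interior fixed point, setting dV/dt = 0 with V > 0 fixes P* = (prey growth rate)/(VP coefficient) — independent of the other coefficients.
With the change, P* = 0.635/0.0896 = 7.09; it falls from 20.6.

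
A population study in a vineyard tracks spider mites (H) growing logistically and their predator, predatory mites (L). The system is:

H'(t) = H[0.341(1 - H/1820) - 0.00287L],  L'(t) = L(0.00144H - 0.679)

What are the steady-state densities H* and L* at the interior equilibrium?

From dL/dt = 0 with L > 0: 0.00144H* = 0.679, so H* = 472.
Substitute into dH/dt = 0: 0.341(1 - 472/1820) = 0.00287L*.
The bracket is 0.741, giving L* = 0.253/0.00287 = 88.

H* ≈ 472, L* ≈ 88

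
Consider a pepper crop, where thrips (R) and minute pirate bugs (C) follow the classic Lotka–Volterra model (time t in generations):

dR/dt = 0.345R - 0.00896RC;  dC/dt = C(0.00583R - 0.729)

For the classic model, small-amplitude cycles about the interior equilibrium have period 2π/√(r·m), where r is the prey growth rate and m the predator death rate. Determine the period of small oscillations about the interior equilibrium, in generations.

T ≈ 12.5 generations

Here r = 0.345 and m = 0.729, so r·m = 0.252.
ω = √0.252 = 0.502 per generation, hence T = 2π/ω ≈ 12.5 generations.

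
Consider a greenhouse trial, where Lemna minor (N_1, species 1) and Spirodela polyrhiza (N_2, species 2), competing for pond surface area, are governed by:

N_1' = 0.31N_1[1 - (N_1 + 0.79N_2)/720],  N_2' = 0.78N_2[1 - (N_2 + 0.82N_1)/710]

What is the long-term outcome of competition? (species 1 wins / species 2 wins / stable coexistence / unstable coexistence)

Compare the nullcline intercepts: K1/α12 = 720/0.79 = 911 > K2 = 710; K2/α21 = 710/0.82 = 866 > K1 = 720.
Since both inequalities hold, each species can invade when rare, so the interior equilibrium is stable.

stable coexistence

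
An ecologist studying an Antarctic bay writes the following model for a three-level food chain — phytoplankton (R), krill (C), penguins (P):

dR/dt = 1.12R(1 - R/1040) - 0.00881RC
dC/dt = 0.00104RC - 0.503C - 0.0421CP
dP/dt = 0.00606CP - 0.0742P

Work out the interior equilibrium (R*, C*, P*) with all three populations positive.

R* ≈ 940, C* ≈ 12.2, P* ≈ 11.3

From dP/dt = 0: 0.00606C* = 0.0742, so C* = 12.2.
From dR/dt = 0: 1.12(1 - R*/1040) = 0.00881·12.2, giving R* = 1040·(1 - 0.0963) = 940.
From dC/dt = 0: 0.00104·940 - 0.503 = 0.0421P*, so P* = 0.474/0.0421 = 11.3.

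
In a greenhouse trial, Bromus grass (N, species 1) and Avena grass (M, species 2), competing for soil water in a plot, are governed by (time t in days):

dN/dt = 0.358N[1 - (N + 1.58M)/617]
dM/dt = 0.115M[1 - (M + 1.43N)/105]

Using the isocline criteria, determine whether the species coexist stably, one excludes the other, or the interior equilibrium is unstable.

species 1 excludes species 2

Compare the nullcline intercepts: K1/α12 = 617/1.58 = 391 > K2 = 105; K2/α21 = 105/1.43 = 73.4 < K1 = 617.
Since the inequalities point opposite ways, species 1 can invade but species 2 cannot.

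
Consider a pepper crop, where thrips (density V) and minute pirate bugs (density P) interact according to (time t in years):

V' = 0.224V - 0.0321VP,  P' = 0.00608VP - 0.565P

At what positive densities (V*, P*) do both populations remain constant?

V* ≈ 92.9, P* ≈ 6.98

Set dP/dt = 0 with P > 0: 0.00608V - 0.565 = 0, so V* = 0.565/0.00608 = 92.9.
Set dV/dt = 0 with V > 0: 0.224 - 0.0321P = 0, so P* = 0.224/0.0321 = 6.98.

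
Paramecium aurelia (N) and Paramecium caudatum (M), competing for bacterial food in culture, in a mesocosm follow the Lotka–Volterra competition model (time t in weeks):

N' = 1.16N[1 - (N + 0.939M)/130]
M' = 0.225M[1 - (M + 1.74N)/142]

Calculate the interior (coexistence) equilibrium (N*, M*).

Setting both brackets to zero gives the nullclines N + 0.939M = 130 and 1.74N + M = 142.
Substituting M = 142 - 1.74N into the first: N(1 - 0.939·1.74) = 130 - 0.939·142.
So N* = -3.34/-0.634 = 5.27, and then M* = 142 - 1.74·5.27 = 133.

N* ≈ 5.27, M* ≈ 133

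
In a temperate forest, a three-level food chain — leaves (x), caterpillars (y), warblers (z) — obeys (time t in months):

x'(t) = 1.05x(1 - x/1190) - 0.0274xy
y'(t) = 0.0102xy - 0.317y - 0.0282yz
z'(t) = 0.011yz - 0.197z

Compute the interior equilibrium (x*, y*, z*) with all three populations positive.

x* ≈ 634, y* ≈ 17.9, z* ≈ 218

From dz/dt = 0: 0.011y* = 0.197, so y* = 17.9.
From dx/dt = 0: 1.05(1 - x*/1190) = 0.0274·17.9, giving x* = 1190·(1 - 0.467) = 634.
From dy/dt = 0: 0.0102·634 - 0.317 = 0.0282z*, so z* = 6.15/0.0282 = 218.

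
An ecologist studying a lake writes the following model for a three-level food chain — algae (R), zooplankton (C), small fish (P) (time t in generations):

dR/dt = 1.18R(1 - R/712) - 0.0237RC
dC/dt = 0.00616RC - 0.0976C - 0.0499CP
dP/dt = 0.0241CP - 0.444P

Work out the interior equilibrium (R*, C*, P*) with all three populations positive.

From dP/dt = 0: 0.0241C* = 0.444, so C* = 18.4.
From dR/dt = 0: 1.18(1 - R*/712) = 0.0237·18.4, giving R* = 712·(1 - 0.37) = 449.
From dC/dt = 0: 0.00616·449 - 0.0976 = 0.0499P*, so P* = 2.67/0.0499 = 53.4.

R* ≈ 449, C* ≈ 18.4, P* ≈ 53.4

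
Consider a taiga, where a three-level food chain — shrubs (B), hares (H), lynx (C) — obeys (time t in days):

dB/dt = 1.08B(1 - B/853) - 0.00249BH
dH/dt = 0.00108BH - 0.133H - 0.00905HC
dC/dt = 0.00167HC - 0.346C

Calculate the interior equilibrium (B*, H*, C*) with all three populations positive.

B* ≈ 446, H* ≈ 207, C* ≈ 38.5

From dC/dt = 0: 0.00167H* = 0.346, so H* = 207.
From dB/dt = 0: 1.08(1 - B*/853) = 0.00249·207, giving B* = 853·(1 - 0.478) = 446.
From dH/dt = 0: 0.00108·446 - 0.133 = 0.00905C*, so C* = 0.348/0.00905 = 38.5.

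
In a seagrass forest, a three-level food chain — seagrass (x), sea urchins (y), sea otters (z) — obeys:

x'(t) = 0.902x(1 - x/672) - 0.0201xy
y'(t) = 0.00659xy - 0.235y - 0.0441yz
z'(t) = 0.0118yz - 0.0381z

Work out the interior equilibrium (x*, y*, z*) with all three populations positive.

x* ≈ 624, y* ≈ 3.23, z* ≈ 87.9

From dz/dt = 0: 0.0118y* = 0.0381, so y* = 3.23.
From dx/dt = 0: 0.902(1 - x*/672) = 0.0201·3.23, giving x* = 672·(1 - 0.072) = 624.
From dy/dt = 0: 0.00659·624 - 0.235 = 0.0441z*, so z* = 3.87/0.0441 = 87.9.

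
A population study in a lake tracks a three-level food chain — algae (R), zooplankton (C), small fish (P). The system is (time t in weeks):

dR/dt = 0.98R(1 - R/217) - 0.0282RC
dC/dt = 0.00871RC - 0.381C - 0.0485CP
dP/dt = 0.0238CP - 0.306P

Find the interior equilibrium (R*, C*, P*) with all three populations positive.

From dP/dt = 0: 0.0238C* = 0.306, so C* = 12.9.
From dR/dt = 0: 0.98(1 - R*/217) = 0.0282·12.9, giving R* = 217·(1 - 0.37) = 137.
From dC/dt = 0: 0.00871·137 - 0.381 = 0.0485P*, so P* = 0.81/0.0485 = 16.7.

R* ≈ 137, C* ≈ 12.9, P* ≈ 16.7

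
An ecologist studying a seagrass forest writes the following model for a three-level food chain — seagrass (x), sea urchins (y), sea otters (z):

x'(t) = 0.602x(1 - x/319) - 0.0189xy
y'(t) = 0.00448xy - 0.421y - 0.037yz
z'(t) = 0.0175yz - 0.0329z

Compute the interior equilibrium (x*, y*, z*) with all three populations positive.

From dz/dt = 0: 0.0175y* = 0.0329, so y* = 1.88.
From dx/dt = 0: 0.602(1 - x*/319) = 0.0189·1.88, giving x* = 319·(1 - 0.059) = 300.
From dy/dt = 0: 0.00448·300 - 0.421 = 0.037z*, so z* = 0.924/0.037 = 25.

x* ≈ 300, y* ≈ 1.88, z* ≈ 25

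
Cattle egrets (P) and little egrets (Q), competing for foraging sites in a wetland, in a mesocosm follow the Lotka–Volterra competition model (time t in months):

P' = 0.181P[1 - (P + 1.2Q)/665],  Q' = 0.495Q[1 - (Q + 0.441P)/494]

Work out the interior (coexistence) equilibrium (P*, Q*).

Setting both brackets to zero gives the nullclines P + 1.2Q = 665 and 0.441P + Q = 494.
Substituting Q = 494 - 0.441P into the first: P(1 - 1.2·0.441) = 665 - 1.2·494.
So P* = 72.2/0.471 = 153, and then Q* = 494 - 0.441·153 = 426.

P* ≈ 153, Q* ≈ 426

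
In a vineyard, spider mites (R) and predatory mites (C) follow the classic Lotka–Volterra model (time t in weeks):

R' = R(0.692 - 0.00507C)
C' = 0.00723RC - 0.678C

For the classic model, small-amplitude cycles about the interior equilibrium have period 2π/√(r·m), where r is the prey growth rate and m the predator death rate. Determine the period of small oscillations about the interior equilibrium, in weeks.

T ≈ 9.17 weeks

Here r = 0.692 and m = 0.678, so r·m = 0.469.
ω = √0.469 = 0.685 per week, hence T = 2π/ω ≈ 9.17 weeks.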